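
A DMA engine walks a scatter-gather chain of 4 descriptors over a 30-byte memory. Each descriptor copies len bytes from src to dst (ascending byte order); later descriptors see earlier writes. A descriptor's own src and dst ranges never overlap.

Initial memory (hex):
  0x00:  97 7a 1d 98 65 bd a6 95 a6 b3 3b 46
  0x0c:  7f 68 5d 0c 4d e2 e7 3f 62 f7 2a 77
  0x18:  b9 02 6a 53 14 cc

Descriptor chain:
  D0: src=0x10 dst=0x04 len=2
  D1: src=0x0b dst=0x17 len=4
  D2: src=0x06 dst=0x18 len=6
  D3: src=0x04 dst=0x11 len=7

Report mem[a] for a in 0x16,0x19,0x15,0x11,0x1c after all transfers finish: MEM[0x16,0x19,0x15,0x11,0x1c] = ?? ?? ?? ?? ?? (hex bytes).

  after D0: wrote 2B at 0x04 = 4de2
  after D1: wrote 4B at 0x17 = 467f685d
  after D2: wrote 6B at 0x18 = a695a6b33b46
  after D3: wrote 7B at 0x11 = 4de2a695a6b33b
query mem[0x16]=0xb3, mem[0x19]=0x95, mem[0x15]=0xa6, mem[0x11]=0x4d, mem[0x1c]=0x3b

MEM[0x16,0x19,0x15,0x11,0x1c] = b3 95 a6 4d 3b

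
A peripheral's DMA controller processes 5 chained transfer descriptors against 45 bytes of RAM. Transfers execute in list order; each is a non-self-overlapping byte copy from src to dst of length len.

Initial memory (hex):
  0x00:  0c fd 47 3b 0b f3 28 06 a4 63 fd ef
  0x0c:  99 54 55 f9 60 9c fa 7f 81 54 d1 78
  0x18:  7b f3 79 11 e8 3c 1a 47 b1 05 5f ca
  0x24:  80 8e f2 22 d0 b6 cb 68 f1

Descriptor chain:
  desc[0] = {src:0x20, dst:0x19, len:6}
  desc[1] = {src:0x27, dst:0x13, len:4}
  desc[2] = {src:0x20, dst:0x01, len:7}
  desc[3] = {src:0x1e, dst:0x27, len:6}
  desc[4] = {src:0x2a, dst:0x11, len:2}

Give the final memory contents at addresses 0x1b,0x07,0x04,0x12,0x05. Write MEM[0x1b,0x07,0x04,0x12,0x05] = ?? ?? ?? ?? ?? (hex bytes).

MEM[0x1b,0x07,0x04,0x12,0x05] = 5f f2 ca 5f 80

[0] 0x20->0x19 len=6 : b1 05 5f ca 80 8e
[1] 0x27->0x13 len=4 : 22 d0 b6 cb
[2] 0x20->0x01 len=7 : b1 05 5f ca 80 8e f2
[3] 0x1e->0x27 len=6 : 8e 47 b1 05 5f ca
[4] 0x2a->0x11 len=2 : 05 5f
query mem[0x1b]=0x5f, mem[0x07]=0xf2, mem[0x04]=0xca, mem[0x12]=0x5f, mem[0x05]=0x80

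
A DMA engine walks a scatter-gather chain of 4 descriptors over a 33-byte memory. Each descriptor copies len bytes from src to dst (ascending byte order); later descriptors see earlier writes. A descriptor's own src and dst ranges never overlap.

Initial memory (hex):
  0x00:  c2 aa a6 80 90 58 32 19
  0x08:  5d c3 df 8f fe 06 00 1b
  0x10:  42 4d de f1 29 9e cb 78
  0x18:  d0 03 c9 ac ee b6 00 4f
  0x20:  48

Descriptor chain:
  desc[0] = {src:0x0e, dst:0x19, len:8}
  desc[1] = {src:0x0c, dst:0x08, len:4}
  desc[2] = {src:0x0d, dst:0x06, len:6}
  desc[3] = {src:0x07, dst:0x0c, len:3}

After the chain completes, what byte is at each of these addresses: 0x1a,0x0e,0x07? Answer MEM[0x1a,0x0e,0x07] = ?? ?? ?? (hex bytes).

#0 dst[0x19+8] := {0x00,0x1b,0x42,0x4d,0xde,0xf1,0x29,0x9e}
#1 dst[0x08+4] := {0xfe,0x06,0x00,0x1b}
#2 dst[0x06+6] := {0x06,0x00,0x1b,0x42,0x4d,0xde}
#3 dst[0x0c+3] := {0x00,0x1b,0x42}
query mem[0x1a]=0x1b, mem[0x0e]=0x42, mem[0x07]=0x00

MEM[0x1a,0x0e,0x07] = 1b 42 00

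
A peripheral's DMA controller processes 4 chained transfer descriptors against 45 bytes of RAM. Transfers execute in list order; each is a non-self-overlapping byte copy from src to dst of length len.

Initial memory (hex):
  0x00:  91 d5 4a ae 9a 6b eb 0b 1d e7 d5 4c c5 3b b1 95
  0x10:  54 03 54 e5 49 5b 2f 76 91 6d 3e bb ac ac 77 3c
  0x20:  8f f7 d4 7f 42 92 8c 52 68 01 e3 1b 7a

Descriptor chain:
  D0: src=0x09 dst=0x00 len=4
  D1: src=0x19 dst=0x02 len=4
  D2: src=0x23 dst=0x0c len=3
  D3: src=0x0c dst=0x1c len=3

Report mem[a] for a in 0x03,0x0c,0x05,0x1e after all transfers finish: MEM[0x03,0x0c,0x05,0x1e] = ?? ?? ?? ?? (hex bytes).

#0 dst[0x00+4] := {0xe7,0xd5,0x4c,0xc5}
#1 dst[0x02+4] := {0x6d,0x3e,0xbb,0xac}
#2 dst[0x0c+3] := {0x7f,0x42,0x92}
#3 dst[0x1c+3] := {0x7f,0x42,0x92}
query mem[0x03]=0x3e, mem[0x0c]=0x7f, mem[0x05]=0xac, mem[0x1e]=0x92

MEM[0x03,0x0c,0x05,0x1e] = 3e 7f ac 92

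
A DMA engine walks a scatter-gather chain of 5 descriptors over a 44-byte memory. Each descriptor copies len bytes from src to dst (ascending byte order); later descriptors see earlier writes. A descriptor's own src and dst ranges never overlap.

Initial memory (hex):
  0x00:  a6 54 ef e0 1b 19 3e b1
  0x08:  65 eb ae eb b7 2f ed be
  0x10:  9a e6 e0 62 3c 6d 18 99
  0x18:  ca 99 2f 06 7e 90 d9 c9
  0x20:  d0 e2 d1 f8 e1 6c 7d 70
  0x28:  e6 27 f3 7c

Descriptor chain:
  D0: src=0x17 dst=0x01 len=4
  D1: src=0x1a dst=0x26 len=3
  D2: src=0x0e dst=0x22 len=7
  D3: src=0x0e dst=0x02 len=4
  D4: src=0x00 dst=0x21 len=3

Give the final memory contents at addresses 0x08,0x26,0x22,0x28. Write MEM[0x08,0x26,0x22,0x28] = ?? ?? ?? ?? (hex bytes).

D0: mem[0x01..0x04] <- [99 ca 99 2f]
D1: mem[0x26..0x28] <- [2f 06 7e]
D2: mem[0x22..0x28] <- [ed be 9a e6 e0 62 3c]
D3: mem[0x02..0x05] <- [ed be 9a e6]
D4: mem[0x21..0x23] <- [a6 99 ed]
query mem[0x08]=0x65, mem[0x26]=0xe0, mem[0x22]=0x99, mem[0x28]=0x3c

MEM[0x08,0x26,0x22,0x28] = 65 e0 99 3c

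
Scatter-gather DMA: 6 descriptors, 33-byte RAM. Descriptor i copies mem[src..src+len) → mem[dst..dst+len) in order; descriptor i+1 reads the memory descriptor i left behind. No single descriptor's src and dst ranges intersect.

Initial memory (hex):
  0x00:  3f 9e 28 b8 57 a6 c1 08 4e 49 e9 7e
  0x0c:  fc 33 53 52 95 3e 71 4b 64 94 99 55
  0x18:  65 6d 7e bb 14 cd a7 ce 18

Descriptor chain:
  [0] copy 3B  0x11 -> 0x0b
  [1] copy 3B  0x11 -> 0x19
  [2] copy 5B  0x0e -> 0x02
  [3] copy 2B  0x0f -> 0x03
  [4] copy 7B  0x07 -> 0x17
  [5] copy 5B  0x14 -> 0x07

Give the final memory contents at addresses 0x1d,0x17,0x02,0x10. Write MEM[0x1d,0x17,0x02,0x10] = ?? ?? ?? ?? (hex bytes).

D0: mem[0x0b..0x0d] <- [3e 71 4b]
D1: mem[0x19..0x1b] <- [3e 71 4b]
D2: mem[0x02..0x06] <- [53 52 95 3e 71]
D3: mem[0x03..0x04] <- [52 95]
D4: mem[0x17..0x1d] <- [08 4e 49 e9 3e 71 4b]
D5: mem[0x07..0x0b] <- [64 94 99 08 4e]
query mem[0x1d]=0x4b, mem[0x17]=0x08, mem[0x02]=0x53, mem[0x10]=0x95

MEM[0x1d,0x17,0x02,0x10] = 4b 08 53 95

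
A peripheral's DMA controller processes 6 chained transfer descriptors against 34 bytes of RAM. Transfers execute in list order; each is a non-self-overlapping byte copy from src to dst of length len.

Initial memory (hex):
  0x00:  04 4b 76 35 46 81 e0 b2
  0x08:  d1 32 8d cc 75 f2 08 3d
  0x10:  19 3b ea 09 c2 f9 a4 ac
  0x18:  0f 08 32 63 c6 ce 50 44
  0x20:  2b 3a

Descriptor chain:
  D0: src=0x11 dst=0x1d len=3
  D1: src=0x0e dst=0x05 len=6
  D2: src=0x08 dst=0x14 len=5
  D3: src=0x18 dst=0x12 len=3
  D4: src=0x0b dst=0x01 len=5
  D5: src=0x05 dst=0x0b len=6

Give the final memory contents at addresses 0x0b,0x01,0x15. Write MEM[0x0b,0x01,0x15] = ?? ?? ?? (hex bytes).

MEM[0x0b,0x01,0x15] = 3d cc ea

  after D0: wrote 3B at 0x1d = 3bea09
  after D1: wrote 6B at 0x05 = 083d193bea09
  after D2: wrote 5B at 0x14 = 3bea09cc75
  after D3: wrote 3B at 0x12 = 750832
  after D4: wrote 5B at 0x01 = cc75f2083d
  after D5: wrote 6B at 0x0b = 3d3d193bea09
query mem[0x0b]=0x3d, mem[0x01]=0xcc, mem[0x15]=0xea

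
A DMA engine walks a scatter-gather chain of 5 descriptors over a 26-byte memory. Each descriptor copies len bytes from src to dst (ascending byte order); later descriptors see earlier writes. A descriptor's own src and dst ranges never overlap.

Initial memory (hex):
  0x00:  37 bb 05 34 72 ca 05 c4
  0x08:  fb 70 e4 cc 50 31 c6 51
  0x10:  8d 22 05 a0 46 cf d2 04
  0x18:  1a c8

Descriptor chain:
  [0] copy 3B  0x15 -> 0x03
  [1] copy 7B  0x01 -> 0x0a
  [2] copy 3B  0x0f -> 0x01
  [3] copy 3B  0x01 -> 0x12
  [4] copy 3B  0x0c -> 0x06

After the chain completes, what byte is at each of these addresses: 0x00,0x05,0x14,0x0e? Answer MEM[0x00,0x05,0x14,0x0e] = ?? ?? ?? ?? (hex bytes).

D0: mem[0x03..0x05] <- [cf d2 04]
D1: mem[0x0a..0x10] <- [bb 05 cf d2 04 05 c4]
D2: mem[0x01..0x03] <- [05 c4 22]
D3: mem[0x12..0x14] <- [05 c4 22]
D4: mem[0x06..0x08] <- [cf d2 04]
query mem[0x00]=0x37, mem[0x05]=0x04, mem[0x14]=0x22, mem[0x0e]=0x04

MEM[0x00,0x05,0x14,0x0e] = 37 04 22 04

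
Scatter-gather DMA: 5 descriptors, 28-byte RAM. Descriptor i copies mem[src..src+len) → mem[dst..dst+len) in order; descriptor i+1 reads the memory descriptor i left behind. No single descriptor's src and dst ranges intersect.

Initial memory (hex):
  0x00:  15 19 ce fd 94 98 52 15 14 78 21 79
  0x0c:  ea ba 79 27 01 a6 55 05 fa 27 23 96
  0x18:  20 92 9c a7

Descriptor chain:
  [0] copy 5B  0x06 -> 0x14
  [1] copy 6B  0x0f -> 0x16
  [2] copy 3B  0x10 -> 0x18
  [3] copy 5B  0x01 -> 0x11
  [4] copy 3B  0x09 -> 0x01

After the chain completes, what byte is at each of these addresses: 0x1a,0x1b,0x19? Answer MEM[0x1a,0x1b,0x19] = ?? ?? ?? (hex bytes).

MEM[0x1a,0x1b,0x19] = 55 52 a6

D0: mem[0x14..0x18] <- [52 15 14 78 21]
D1: mem[0x16..0x1b] <- [27 01 a6 55 05 52]
D2: mem[0x18..0x1a] <- [01 a6 55]
D3: mem[0x11..0x15] <- [19 ce fd 94 98]
D4: mem[0x01..0x03] <- [78 21 79]
query mem[0x1a]=0x55, mem[0x1b]=0x52, mem[0x19]=0xa6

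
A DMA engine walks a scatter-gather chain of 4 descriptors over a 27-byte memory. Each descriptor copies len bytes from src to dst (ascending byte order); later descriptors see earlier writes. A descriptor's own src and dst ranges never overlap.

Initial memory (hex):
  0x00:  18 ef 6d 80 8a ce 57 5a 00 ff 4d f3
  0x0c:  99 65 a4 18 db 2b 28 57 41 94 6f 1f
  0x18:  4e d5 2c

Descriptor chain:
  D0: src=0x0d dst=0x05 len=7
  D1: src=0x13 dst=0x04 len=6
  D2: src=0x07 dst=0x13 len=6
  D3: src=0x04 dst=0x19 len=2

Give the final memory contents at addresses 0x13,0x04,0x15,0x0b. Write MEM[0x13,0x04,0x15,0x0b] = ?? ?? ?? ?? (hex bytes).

#0 dst[0x05+7] := {0x65,0xa4,0x18,0xdb,0x2b,0x28,0x57}
#1 dst[0x04+6] := {0x57,0x41,0x94,0x6f,0x1f,0x4e}
#2 dst[0x13+6] := {0x6f,0x1f,0x4e,0x28,0x57,0x99}
#3 dst[0x19+2] := {0x57,0x41}
query mem[0x13]=0x6f, mem[0x04]=0x57, mem[0x15]=0x4e, mem[0x0b]=0x57

MEM[0x13,0x04,0x15,0x0b] = 6f 57 4e 57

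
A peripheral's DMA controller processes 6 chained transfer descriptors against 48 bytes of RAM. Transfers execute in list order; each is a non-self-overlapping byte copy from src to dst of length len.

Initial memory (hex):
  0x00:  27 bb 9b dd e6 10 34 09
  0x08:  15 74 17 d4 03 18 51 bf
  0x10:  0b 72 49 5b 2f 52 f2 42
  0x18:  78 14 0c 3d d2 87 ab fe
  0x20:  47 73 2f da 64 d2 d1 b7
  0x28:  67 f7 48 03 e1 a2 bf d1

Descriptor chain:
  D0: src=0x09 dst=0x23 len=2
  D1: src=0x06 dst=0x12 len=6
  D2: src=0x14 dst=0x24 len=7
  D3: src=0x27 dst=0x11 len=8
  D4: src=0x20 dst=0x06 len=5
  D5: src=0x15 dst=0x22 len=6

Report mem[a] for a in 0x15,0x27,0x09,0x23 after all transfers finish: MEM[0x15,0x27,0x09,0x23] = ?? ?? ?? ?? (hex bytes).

[0] 0x09->0x23 len=2 : 74 17
[1] 0x06->0x12 len=6 : 34 09 15 74 17 d4
[2] 0x14->0x24 len=7 : 15 74 17 d4 78 14 0c
[3] 0x27->0x11 len=8 : d4 78 14 0c 03 e1 a2 bf
[4] 0x20->0x06 len=5 : 47 73 2f 74 15
[5] 0x15->0x22 len=6 : 03 e1 a2 bf 14 0c
query mem[0x15]=0x03, mem[0x27]=0x0c, mem[0x09]=0x74, mem[0x23]=0xe1

MEM[0x15,0x27,0x09,0x23] = 03 0c 74 e1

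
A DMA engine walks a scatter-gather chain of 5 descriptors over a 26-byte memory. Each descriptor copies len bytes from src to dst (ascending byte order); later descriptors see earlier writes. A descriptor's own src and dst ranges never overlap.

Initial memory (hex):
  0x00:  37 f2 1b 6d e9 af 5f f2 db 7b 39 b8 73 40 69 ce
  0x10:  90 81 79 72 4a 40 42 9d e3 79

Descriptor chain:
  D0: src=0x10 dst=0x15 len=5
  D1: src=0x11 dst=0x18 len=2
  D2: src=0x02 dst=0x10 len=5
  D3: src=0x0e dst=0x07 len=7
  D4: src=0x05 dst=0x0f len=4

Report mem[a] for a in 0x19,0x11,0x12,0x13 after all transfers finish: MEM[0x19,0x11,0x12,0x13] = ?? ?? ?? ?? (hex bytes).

MEM[0x19,0x11,0x12,0x13] = 79 69 ce af

[0] 0x10->0x15 len=5 : 90 81 79 72 4a
[1] 0x11->0x18 len=2 : 81 79
[2] 0x02->0x10 len=5 : 1b 6d e9 af 5f
[3] 0x0e->0x07 len=7 : 69 ce 1b 6d e9 af 5f
[4] 0x05->0x0f len=4 : af 5f 69 ce
query mem[0x19]=0x79, mem[0x11]=0x69, mem[0x12]=0xce, mem[0x13]=0xaf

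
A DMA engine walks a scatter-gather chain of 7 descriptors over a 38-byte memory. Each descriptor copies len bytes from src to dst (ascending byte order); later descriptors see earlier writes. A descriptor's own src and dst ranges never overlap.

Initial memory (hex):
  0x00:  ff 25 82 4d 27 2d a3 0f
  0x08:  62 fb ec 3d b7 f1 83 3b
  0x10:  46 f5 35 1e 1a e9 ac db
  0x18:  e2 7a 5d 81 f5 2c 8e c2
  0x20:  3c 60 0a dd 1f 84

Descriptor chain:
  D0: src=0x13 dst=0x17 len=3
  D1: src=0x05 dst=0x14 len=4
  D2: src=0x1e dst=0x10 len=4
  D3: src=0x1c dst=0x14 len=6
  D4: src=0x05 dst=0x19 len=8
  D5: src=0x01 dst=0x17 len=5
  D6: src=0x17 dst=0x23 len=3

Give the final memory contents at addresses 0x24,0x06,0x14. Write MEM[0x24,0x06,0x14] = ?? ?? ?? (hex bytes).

#0 dst[0x17+3] := {0x1e,0x1a,0xe9}
#1 dst[0x14+4] := {0x2d,0xa3,0x0f,0x62}
#2 dst[0x10+4] := {0x8e,0xc2,0x3c,0x60}
#3 dst[0x14+6] := {0xf5,0x2c,0x8e,0xc2,0x3c,0x60}
#4 dst[0x19+8] := {0x2d,0xa3,0x0f,0x62,0xfb,0xec,0x3d,0xb7}
#5 dst[0x17+5] := {0x25,0x82,0x4d,0x27,0x2d}
#6 dst[0x23+3] := {0x25,0x82,0x4d}
query mem[0x24]=0x82, mem[0x06]=0xa3, mem[0x14]=0xf5

MEM[0x24,0x06,0x14] = 82 a3 f5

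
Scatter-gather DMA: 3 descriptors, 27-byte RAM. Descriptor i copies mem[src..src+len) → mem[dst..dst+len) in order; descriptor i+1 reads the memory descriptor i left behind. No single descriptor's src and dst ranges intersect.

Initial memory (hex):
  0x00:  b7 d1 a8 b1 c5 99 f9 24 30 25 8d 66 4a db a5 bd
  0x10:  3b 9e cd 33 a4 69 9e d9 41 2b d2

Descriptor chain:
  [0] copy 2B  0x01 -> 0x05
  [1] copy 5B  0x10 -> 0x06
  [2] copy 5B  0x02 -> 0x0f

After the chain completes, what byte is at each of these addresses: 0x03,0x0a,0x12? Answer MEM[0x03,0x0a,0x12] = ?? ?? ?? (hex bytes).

MEM[0x03,0x0a,0x12] = b1 a4 d1

[0] 0x01->0x05 len=2 : d1 a8
[1] 0x10->0x06 len=5 : 3b 9e cd 33 a4
[2] 0x02->0x0f len=5 : a8 b1 c5 d1 3b
query mem[0x03]=0xb1, mem[0x0a]=0xa4, mem[0x12]=0xd1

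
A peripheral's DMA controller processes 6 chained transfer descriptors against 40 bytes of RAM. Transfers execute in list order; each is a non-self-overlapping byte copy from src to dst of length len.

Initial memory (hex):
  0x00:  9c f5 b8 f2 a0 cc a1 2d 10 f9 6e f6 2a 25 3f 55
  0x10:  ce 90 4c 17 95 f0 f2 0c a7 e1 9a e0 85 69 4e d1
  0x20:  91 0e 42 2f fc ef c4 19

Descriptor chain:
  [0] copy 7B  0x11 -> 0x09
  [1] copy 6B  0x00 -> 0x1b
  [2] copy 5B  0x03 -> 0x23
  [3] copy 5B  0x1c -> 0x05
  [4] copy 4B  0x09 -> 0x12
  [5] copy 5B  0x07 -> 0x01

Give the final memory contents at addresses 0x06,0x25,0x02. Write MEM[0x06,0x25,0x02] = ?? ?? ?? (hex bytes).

MEM[0x06,0x25,0x02] = b8 cc a0

[0] 0x11->0x09 len=7 : 90 4c 17 95 f0 f2 0c
[1] 0x00->0x1b len=6 : 9c f5 b8 f2 a0 cc
[2] 0x03->0x23 len=5 : f2 a0 cc a1 2d
[3] 0x1c->0x05 len=5 : f5 b8 f2 a0 cc
[4] 0x09->0x12 len=4 : cc 4c 17 95
[5] 0x07->0x01 len=5 : f2 a0 cc 4c 17
query mem[0x06]=0xb8, mem[0x25]=0xcc, mem[0x02]=0xa0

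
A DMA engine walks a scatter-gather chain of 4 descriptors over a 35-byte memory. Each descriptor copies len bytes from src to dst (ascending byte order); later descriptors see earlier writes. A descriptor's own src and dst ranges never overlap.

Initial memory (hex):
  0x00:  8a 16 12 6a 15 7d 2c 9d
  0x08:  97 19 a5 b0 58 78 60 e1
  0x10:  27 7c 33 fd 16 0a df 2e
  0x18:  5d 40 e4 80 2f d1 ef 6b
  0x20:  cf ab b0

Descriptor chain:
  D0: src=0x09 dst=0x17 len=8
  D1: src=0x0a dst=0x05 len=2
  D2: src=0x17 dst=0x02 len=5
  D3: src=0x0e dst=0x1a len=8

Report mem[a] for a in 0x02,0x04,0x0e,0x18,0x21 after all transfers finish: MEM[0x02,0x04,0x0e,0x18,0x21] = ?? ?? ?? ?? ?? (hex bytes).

[0] 0x09->0x17 len=8 : 19 a5 b0 58 78 60 e1 27
[1] 0x0a->0x05 len=2 : a5 b0
[2] 0x17->0x02 len=5 : 19 a5 b0 58 78
[3] 0x0e->0x1a len=8 : 60 e1 27 7c 33 fd 16 0a
query mem[0x02]=0x19, mem[0x04]=0xb0, mem[0x0e]=0x60, mem[0x18]=0xa5, mem[0x21]=0x0a

MEM[0x02,0x04,0x0e,0x18,0x21] = 19 b0 60 a5 0a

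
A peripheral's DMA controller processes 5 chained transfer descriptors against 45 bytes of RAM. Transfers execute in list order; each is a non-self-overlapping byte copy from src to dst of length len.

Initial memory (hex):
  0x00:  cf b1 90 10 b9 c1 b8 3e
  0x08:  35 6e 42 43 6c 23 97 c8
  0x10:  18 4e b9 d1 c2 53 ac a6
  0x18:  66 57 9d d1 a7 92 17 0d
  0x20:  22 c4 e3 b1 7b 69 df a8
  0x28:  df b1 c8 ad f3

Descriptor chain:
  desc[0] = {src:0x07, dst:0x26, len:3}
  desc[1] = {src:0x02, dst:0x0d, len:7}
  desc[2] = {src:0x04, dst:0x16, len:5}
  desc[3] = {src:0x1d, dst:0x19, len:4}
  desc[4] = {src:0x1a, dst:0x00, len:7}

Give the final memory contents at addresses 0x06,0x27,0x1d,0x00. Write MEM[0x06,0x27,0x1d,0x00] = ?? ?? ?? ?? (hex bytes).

D0: mem[0x26..0x28] <- [3e 35 6e]
D1: mem[0x0d..0x13] <- [90 10 b9 c1 b8 3e 35]
D2: mem[0x16..0x1a] <- [b9 c1 b8 3e 35]
D3: mem[0x19..0x1c] <- [92 17 0d 22]
D4: mem[0x00..0x06] <- [17 0d 22 92 17 0d 22]
query mem[0x06]=0x22, mem[0x27]=0x35, mem[0x1d]=0x92, mem[0x00]=0x17

MEM[0x06,0x27,0x1d,0x00] = 22 35 92 17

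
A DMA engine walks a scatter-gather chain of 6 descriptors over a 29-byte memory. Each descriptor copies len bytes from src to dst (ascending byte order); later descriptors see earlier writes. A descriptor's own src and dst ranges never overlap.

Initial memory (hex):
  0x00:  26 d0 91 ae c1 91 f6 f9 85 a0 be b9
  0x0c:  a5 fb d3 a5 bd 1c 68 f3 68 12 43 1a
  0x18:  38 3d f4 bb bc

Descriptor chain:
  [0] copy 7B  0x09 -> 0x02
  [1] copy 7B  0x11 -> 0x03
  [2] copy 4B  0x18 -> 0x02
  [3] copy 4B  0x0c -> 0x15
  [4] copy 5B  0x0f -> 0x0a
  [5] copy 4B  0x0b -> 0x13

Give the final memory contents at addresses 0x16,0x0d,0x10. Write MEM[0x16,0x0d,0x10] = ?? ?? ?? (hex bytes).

MEM[0x16,0x0d,0x10] = f3 68 bd

  after D0: wrote 7B at 0x02 = a0beb9a5fbd3a5
  after D1: wrote 7B at 0x03 = 1c68f36812431a
  after D2: wrote 4B at 0x02 = 383df4bb
  after D3: wrote 4B at 0x15 = a5fbd3a5
  after D4: wrote 5B at 0x0a = a5bd1c68f3
  after D5: wrote 4B at 0x13 = bd1c68f3
query mem[0x16]=0xf3, mem[0x0d]=0x68, mem[0x10]=0xbd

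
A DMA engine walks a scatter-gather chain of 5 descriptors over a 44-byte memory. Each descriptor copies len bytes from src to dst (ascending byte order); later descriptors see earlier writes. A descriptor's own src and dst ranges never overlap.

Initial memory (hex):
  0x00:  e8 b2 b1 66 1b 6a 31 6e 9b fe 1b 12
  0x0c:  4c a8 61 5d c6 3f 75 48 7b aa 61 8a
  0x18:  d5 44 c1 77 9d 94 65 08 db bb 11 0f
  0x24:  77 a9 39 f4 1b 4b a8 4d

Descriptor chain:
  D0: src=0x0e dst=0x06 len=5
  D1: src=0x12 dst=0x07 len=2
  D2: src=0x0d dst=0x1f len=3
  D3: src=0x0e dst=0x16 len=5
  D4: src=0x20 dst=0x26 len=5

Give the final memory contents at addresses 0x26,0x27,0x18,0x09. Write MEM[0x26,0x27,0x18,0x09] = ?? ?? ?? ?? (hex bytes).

MEM[0x26,0x27,0x18,0x09] = 61 5d c6 3f

D0: mem[0x06..0x0a] <- [61 5d c6 3f 75]
D1: mem[0x07..0x08] <- [75 48]
D2: mem[0x1f..0x21] <- [a8 61 5d]
D3: mem[0x16..0x1a] <- [61 5d c6 3f 75]
D4: mem[0x26..0x2a] <- [61 5d 11 0f 77]
query mem[0x26]=0x61, mem[0x27]=0x5d, mem[0x18]=0xc6, mem[0x09]=0x3f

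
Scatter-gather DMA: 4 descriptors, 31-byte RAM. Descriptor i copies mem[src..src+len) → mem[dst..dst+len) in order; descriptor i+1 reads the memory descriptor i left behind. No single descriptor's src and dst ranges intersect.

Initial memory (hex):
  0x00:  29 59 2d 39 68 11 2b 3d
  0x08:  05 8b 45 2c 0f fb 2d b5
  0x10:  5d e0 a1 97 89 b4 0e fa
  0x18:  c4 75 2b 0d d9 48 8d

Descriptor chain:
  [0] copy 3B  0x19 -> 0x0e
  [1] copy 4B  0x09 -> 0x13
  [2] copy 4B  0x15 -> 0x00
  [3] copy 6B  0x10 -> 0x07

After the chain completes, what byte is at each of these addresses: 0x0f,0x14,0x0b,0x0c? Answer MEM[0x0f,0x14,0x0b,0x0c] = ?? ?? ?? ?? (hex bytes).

  after D0: wrote 3B at 0x0e = 752b0d
  after D1: wrote 4B at 0x13 = 8b452c0f
  after D2: wrote 4B at 0x00 = 2c0ffac4
  after D3: wrote 6B at 0x07 = 0de0a18b452c
query mem[0x0f]=0x2b, mem[0x14]=0x45, mem[0x0b]=0x45, mem[0x0c]=0x2c

MEM[0x0f,0x14,0x0b,0x0c] = 2b 45 45 2c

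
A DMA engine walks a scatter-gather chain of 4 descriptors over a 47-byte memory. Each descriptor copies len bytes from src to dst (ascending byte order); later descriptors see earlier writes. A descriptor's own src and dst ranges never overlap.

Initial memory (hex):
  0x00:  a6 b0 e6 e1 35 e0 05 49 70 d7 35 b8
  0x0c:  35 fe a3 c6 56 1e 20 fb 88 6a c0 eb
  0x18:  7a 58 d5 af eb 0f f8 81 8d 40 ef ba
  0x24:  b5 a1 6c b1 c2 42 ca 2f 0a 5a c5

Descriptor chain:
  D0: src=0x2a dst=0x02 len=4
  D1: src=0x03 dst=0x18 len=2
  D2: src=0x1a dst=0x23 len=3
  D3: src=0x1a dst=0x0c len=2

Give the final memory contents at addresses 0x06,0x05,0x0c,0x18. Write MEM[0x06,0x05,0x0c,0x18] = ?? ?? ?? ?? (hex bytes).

MEM[0x06,0x05,0x0c,0x18] = 05 5a d5 2f

D0: mem[0x02..0x05] <- [ca 2f 0a 5a]
D1: mem[0x18..0x19] <- [2f 0a]
D2: mem[0x23..0x25] <- [d5 af eb]
D3: mem[0x0c..0x0d] <- [d5 af]
query mem[0x06]=0x05, mem[0x05]=0x5a, mem[0x0c]=0xd5, mem[0x18]=0x2f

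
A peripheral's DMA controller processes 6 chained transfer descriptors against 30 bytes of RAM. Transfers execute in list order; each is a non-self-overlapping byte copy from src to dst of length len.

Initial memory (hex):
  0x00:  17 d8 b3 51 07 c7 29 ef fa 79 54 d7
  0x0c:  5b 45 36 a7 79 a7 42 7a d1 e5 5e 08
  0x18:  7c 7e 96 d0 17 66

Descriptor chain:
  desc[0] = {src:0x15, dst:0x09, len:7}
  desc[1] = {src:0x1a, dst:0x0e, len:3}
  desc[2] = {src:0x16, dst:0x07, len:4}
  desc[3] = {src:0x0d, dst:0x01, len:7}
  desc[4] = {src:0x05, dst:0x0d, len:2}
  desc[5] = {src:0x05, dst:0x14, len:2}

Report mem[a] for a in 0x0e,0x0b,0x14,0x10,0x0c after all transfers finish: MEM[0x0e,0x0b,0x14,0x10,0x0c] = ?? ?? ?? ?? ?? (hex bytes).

  after D0: wrote 7B at 0x09 = e55e087c7e96d0
  after D1: wrote 3B at 0x0e = 96d017
  after D2: wrote 4B at 0x07 = 5e087c7e
  after D3: wrote 7B at 0x01 = 7e96d017a7427a
  after D4: wrote 2B at 0x0d = a742
  after D5: wrote 2B at 0x14 = a742
query mem[0x0e]=0x42, mem[0x0b]=0x08, mem[0x14]=0xa7, mem[0x10]=0x17, mem[0x0c]=0x7c

MEM[0x0e,0x0b,0x14,0x10,0x0c] = 42 08 a7 17 7c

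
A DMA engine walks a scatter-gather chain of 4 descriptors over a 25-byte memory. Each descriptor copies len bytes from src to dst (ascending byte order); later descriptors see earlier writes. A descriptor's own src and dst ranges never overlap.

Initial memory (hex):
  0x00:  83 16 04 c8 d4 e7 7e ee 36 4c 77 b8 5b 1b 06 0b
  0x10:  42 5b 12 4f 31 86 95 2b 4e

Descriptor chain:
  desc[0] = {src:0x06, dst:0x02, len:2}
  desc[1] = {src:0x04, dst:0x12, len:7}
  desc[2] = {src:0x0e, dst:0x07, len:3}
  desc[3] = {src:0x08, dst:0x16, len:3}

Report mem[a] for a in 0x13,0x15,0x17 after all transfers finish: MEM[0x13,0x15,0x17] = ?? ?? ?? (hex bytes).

#0 dst[0x02+2] := {0x7e,0xee}
#1 dst[0x12+7] := {0xd4,0xe7,0x7e,0xee,0x36,0x4c,0x77}
#2 dst[0x07+3] := {0x06,0x0b,0x42}
#3 dst[0x16+3] := {0x0b,0x42,0x77}
query mem[0x13]=0xe7, mem[0x15]=0xee, mem[0x17]=0x42

MEM[0x13,0x15,0x17] = e7 ee 42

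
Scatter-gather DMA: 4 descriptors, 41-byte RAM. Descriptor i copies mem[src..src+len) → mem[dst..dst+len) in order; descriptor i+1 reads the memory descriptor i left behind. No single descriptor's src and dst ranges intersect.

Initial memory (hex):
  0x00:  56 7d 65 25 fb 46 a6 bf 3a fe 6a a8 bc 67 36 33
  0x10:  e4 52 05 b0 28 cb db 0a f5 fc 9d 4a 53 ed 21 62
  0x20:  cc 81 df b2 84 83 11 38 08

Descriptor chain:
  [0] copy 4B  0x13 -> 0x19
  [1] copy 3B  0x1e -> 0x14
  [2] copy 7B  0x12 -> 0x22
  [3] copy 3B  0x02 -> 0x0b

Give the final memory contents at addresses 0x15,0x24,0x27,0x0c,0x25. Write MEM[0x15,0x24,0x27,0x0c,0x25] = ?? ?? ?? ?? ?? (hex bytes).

D0: mem[0x19..0x1c] <- [b0 28 cb db]
D1: mem[0x14..0x16] <- [21 62 cc]
D2: mem[0x22..0x28] <- [05 b0 21 62 cc 0a f5]
D3: mem[0x0b..0x0d] <- [65 25 fb]
query mem[0x15]=0x62, mem[0x24]=0x21, mem[0x27]=0x0a, mem[0x0c]=0x25, mem[0x25]=0x62

MEM[0x15,0x24,0x27,0x0c,0x25] = 62 21 0a 25 62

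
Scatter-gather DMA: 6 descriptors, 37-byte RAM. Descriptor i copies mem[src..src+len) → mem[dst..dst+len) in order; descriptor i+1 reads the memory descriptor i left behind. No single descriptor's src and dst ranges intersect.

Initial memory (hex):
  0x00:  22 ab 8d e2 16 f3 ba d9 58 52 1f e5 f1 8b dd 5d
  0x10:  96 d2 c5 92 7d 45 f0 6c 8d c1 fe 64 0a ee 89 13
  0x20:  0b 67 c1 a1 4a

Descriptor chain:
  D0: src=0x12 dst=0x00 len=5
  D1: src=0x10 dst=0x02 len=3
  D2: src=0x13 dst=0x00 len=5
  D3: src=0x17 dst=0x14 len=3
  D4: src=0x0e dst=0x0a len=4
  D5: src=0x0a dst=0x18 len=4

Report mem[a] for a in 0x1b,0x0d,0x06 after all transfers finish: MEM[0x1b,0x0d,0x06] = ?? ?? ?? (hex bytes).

#0 dst[0x00+5] := {0xc5,0x92,0x7d,0x45,0xf0}
#1 dst[0x02+3] := {0x96,0xd2,0xc5}
#2 dst[0x00+5] := {0x92,0x7d,0x45,0xf0,0x6c}
#3 dst[0x14+3] := {0x6c,0x8d,0xc1}
#4 dst[0x0a+4] := {0xdd,0x5d,0x96,0xd2}
#5 dst[0x18+4] := {0xdd,0x5d,0x96,0xd2}
query mem[0x1b]=0xd2, mem[0x0d]=0xd2, mem[0x06]=0xba

MEM[0x1b,0x0d,0x06] = d2 d2 ba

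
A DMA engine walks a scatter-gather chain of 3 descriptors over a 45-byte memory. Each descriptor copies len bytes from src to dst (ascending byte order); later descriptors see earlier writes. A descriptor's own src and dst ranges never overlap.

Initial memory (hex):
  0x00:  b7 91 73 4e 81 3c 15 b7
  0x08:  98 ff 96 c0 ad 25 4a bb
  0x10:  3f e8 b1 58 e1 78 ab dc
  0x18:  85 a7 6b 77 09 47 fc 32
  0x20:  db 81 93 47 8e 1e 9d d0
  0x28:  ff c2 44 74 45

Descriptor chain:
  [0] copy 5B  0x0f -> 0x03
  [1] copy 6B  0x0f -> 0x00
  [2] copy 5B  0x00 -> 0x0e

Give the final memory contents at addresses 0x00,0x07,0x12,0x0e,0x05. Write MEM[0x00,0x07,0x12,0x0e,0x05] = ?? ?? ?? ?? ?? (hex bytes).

MEM[0x00,0x07,0x12,0x0e,0x05] = bb 58 58 bb e1

#0 dst[0x03+5] := {0xbb,0x3f,0xe8,0xb1,0x58}
#1 dst[0x00+6] := {0xbb,0x3f,0xe8,0xb1,0x58,0xe1}
#2 dst[0x0e+5] := {0xbb,0x3f,0xe8,0xb1,0x58}
query mem[0x00]=0xbb, mem[0x07]=0x58, mem[0x12]=0x58, mem[0x0e]=0xbb, mem[0x05]=0xe1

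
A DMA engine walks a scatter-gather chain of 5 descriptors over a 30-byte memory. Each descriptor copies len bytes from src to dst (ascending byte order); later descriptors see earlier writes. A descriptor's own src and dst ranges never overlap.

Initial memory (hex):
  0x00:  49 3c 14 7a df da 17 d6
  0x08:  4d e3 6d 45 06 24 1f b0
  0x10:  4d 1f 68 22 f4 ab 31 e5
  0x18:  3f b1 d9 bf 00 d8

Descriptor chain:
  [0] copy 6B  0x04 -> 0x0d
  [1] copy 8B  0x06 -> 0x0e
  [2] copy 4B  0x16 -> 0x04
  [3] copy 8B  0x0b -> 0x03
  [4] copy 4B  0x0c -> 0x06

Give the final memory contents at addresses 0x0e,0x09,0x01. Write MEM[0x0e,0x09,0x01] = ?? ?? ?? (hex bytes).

[0] 0x04->0x0d len=6 : df da 17 d6 4d e3
[1] 0x06->0x0e len=8 : 17 d6 4d e3 6d 45 06 df
[2] 0x16->0x04 len=4 : 31 e5 3f b1
[3] 0x0b->0x03 len=8 : 45 06 df 17 d6 4d e3 6d
[4] 0x0c->0x06 len=4 : 06 df 17 d6
query mem[0x0e]=0x17, mem[0x09]=0xd6, mem[0x01]=0x3c

MEM[0x0e,0x09,0x01] = 17 d6 3c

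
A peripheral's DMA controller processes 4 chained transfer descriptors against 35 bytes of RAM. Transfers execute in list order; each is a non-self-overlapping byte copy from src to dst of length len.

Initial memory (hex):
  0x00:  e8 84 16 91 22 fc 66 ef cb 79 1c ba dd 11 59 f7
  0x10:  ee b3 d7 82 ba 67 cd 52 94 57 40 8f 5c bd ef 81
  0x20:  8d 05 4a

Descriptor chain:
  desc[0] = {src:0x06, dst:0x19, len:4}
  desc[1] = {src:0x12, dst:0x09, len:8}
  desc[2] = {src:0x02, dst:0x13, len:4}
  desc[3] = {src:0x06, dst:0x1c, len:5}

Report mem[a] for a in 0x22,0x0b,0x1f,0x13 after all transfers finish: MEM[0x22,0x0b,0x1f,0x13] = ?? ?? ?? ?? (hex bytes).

MEM[0x22,0x0b,0x1f,0x13] = 4a ba d7 16

[0] 0x06->0x19 len=4 : 66 ef cb 79
[1] 0x12->0x09 len=8 : d7 82 ba 67 cd 52 94 66
[2] 0x02->0x13 len=4 : 16 91 22 fc
[3] 0x06->0x1c len=5 : 66 ef cb d7 82
query mem[0x22]=0x4a, mem[0x0b]=0xba, mem[0x1f]=0xd7, mem[0x13]=0x16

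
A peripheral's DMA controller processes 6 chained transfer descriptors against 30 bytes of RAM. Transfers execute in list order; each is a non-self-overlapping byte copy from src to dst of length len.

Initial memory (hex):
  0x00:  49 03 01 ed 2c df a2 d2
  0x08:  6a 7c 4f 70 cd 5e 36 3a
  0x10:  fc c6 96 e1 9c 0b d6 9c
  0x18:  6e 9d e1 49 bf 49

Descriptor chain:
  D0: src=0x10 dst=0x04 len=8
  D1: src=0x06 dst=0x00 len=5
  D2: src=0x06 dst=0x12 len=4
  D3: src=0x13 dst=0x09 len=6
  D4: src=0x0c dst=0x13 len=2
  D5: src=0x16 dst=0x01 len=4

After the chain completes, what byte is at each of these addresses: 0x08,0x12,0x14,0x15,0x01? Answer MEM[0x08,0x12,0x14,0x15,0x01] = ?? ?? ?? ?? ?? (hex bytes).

MEM[0x08,0x12,0x14,0x15,0x01] = 9c 96 9c 0b d6

#0 dst[0x04+8] := {0xfc,0xc6,0x96,0xe1,0x9c,0x0b,0xd6,0x9c}
#1 dst[0x00+5] := {0x96,0xe1,0x9c,0x0b,0xd6}
#2 dst[0x12+4] := {0x96,0xe1,0x9c,0x0b}
#3 dst[0x09+6] := {0xe1,0x9c,0x0b,0xd6,0x9c,0x6e}
#4 dst[0x13+2] := {0xd6,0x9c}
#5 dst[0x01+4] := {0xd6,0x9c,0x6e,0x9d}
query mem[0x08]=0x9c, mem[0x12]=0x96, mem[0x14]=0x9c, mem[0x15]=0x0b, mem[0x01]=0xd6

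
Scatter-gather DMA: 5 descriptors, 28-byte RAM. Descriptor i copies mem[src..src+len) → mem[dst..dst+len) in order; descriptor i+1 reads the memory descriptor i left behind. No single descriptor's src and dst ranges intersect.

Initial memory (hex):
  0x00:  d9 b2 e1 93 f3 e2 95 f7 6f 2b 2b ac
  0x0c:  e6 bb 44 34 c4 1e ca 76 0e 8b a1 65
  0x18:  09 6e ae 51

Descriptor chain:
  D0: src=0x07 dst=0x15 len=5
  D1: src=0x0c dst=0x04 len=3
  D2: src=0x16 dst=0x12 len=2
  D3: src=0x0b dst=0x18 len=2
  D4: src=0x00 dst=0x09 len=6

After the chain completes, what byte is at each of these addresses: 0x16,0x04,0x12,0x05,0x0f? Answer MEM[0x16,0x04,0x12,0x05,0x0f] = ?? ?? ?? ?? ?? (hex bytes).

  after D0: wrote 5B at 0x15 = f76f2b2bac
  after D1: wrote 3B at 0x04 = e6bb44
  after D2: wrote 2B at 0x12 = 6f2b
  after D3: wrote 2B at 0x18 = ace6
  after D4: wrote 6B at 0x09 = d9b2e193e6bb
query mem[0x16]=0x6f, mem[0x04]=0xe6, mem[0x12]=0x6f, mem[0x05]=0xbb, mem[0x0f]=0x34

MEM[0x16,0x04,0x12,0x05,0x0f] = 6f e6 6f bb 34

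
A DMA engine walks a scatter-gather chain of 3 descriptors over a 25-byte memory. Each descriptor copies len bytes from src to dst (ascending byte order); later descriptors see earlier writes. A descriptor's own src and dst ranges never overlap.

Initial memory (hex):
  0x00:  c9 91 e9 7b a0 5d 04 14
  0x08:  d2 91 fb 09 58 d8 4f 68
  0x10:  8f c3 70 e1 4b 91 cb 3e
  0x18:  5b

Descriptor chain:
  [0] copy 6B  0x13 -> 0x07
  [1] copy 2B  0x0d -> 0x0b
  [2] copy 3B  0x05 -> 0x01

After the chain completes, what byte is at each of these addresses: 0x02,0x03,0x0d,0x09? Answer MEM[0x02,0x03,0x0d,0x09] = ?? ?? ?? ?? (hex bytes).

MEM[0x02,0x03,0x0d,0x09] = 04 e1 d8 91

D0: mem[0x07..0x0c] <- [e1 4b 91 cb 3e 5b]
D1: mem[0x0b..0x0c] <- [d8 4f]
D2: mem[0x01..0x03] <- [5d 04 e1]
query mem[0x02]=0x04, mem[0x03]=0xe1, mem[0x0d]=0xd8, mem[0x09]=0x91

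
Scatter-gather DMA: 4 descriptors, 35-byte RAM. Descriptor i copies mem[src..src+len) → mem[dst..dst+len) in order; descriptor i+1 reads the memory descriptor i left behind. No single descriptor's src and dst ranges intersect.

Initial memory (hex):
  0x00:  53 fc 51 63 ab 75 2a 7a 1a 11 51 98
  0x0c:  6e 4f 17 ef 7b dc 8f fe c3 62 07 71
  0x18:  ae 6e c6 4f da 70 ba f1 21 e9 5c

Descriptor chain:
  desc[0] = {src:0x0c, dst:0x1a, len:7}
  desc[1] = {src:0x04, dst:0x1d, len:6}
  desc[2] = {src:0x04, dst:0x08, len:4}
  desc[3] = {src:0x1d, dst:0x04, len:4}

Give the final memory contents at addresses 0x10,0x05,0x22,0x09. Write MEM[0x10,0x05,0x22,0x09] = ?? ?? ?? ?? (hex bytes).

MEM[0x10,0x05,0x22,0x09] = 7b 75 11 75

#0 dst[0x1a+7] := {0x6e,0x4f,0x17,0xef,0x7b,0xdc,0x8f}
#1 dst[0x1d+6] := {0xab,0x75,0x2a,0x7a,0x1a,0x11}
#2 dst[0x08+4] := {0xab,0x75,0x2a,0x7a}
#3 dst[0x04+4] := {0xab,0x75,0x2a,0x7a}
query mem[0x10]=0x7b, mem[0x05]=0x75, mem[0x22]=0x11, mem[0x09]=0x75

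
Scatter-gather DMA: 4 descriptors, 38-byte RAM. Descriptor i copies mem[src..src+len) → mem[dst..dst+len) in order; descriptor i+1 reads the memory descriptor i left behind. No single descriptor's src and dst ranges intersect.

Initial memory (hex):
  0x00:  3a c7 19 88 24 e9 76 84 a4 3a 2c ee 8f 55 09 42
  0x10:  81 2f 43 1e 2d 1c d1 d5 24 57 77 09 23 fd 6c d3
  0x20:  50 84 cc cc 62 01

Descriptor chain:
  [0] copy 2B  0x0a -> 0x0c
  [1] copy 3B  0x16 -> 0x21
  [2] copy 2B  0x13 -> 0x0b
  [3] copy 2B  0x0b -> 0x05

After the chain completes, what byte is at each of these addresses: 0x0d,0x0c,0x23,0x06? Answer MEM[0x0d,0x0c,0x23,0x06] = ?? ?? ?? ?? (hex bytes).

  after D0: wrote 2B at 0x0c = 2cee
  after D1: wrote 3B at 0x21 = d1d524
  after D2: wrote 2B at 0x0b = 1e2d
  after D3: wrote 2B at 0x05 = 1e2d
query mem[0x0d]=0xee, mem[0x0c]=0x2d, mem[0x23]=0x24, mem[0x06]=0x2d

MEM[0x0d,0x0c,0x23,0x06] = ee 2d 24 2d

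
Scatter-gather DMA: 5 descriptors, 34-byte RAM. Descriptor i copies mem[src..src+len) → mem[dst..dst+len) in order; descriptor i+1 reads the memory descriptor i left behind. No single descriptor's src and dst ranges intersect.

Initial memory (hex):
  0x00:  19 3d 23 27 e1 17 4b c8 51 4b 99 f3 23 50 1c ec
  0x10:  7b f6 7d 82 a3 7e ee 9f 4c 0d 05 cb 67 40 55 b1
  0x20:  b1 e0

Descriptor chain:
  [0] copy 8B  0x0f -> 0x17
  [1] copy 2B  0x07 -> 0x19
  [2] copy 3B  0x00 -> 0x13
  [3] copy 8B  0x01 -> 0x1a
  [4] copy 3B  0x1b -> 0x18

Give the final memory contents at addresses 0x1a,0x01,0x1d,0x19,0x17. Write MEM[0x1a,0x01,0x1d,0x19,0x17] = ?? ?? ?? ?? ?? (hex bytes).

#0 dst[0x17+8] := {0xec,0x7b,0xf6,0x7d,0x82,0xa3,0x7e,0xee}
#1 dst[0x19+2] := {0xc8,0x51}
#2 dst[0x13+3] := {0x19,0x3d,0x23}
#3 dst[0x1a+8] := {0x3d,0x23,0x27,0xe1,0x17,0x4b,0xc8,0x51}
#4 dst[0x18+3] := {0x23,0x27,0xe1}
query mem[0x1a]=0xe1, mem[0x01]=0x3d, mem[0x1d]=0xe1, mem[0x19]=0x27, mem[0x17]=0xec

MEM[0x1a,0x01,0x1d,0x19,0x17] = e1 3d e1 27 ec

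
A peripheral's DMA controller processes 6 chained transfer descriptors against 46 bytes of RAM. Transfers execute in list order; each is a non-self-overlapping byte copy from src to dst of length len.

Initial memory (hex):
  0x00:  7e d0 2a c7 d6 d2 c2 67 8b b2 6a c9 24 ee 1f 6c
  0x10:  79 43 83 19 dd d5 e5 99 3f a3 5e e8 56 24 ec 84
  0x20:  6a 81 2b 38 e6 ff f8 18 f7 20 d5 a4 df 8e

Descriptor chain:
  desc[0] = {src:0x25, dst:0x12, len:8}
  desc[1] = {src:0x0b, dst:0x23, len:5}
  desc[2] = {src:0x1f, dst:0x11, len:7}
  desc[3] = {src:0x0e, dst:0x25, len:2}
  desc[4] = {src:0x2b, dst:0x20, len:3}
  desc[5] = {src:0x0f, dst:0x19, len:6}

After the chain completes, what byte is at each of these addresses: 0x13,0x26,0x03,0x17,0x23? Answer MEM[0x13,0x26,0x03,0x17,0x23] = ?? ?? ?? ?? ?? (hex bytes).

MEM[0x13,0x26,0x03,0x17,0x23] = 81 6c c7 ee c9

#0 dst[0x12+8] := {0xff,0xf8,0x18,0xf7,0x20,0xd5,0xa4,0xdf}
#1 dst[0x23+5] := {0xc9,0x24,0xee,0x1f,0x6c}
#2 dst[0x11+7] := {0x84,0x6a,0x81,0x2b,0xc9,0x24,0xee}
#3 dst[0x25+2] := {0x1f,0x6c}
#4 dst[0x20+3] := {0xa4,0xdf,0x8e}
#5 dst[0x19+6] := {0x6c,0x79,0x84,0x6a,0x81,0x2b}
query mem[0x13]=0x81, mem[0x26]=0x6c, mem[0x03]=0xc7, mem[0x17]=0xee, mem[0x23]=0xc9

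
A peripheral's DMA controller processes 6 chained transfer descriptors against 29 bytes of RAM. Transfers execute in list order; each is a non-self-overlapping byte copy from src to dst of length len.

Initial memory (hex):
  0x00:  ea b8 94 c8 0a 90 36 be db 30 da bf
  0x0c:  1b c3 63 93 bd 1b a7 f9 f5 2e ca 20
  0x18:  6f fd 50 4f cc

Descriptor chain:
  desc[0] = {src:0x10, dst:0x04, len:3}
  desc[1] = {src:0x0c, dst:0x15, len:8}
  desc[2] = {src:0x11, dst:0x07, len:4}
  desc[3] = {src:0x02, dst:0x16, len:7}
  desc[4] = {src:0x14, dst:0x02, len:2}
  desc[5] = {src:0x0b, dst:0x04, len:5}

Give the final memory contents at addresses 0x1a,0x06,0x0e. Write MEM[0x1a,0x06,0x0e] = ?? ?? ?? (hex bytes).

[0] 0x10->0x04 len=3 : bd 1b a7
[1] 0x0c->0x15 len=8 : 1b c3 63 93 bd 1b a7 f9
[2] 0x11->0x07 len=4 : 1b a7 f9 f5
[3] 0x02->0x16 len=7 : 94 c8 bd 1b a7 1b a7
[4] 0x14->0x02 len=2 : f5 1b
[5] 0x0b->0x04 len=5 : bf 1b c3 63 93
query mem[0x1a]=0xa7, mem[0x06]=0xc3, mem[0x0e]=0x63

MEM[0x1a,0x06,0x0e] = a7 c3 63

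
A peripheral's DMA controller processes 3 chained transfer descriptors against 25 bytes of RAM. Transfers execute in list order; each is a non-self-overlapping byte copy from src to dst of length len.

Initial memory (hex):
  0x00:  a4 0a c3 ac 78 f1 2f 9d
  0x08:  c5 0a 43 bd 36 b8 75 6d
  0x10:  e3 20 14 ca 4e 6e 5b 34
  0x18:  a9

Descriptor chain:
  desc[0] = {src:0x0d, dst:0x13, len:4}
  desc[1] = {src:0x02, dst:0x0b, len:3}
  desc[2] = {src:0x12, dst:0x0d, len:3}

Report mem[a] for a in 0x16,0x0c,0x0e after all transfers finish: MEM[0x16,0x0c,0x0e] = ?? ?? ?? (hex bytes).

#0 dst[0x13+4] := {0xb8,0x75,0x6d,0xe3}
#1 dst[0x0b+3] := {0xc3,0xac,0x78}
#2 dst[0x0d+3] := {0x14,0xb8,0x75}
query mem[0x16]=0xe3, mem[0x0c]=0xac, mem[0x0e]=0xb8

MEM[0x16,0x0c,0x0e] = e3 ac b8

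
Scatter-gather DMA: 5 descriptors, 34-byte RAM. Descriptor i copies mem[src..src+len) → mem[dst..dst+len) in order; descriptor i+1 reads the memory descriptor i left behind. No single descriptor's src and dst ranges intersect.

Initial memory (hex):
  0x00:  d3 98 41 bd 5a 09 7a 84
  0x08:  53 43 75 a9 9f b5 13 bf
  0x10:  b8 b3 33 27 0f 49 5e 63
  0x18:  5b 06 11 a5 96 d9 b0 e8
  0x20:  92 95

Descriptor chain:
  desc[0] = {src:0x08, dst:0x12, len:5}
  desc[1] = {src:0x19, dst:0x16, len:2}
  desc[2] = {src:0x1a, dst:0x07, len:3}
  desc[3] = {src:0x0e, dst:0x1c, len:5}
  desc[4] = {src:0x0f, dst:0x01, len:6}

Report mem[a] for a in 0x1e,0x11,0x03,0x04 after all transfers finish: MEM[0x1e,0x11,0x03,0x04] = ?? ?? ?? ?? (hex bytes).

D0: mem[0x12..0x16] <- [53 43 75 a9 9f]
D1: mem[0x16..0x17] <- [06 11]
D2: mem[0x07..0x09] <- [11 a5 96]
D3: mem[0x1c..0x20] <- [13 bf b8 b3 53]
D4: mem[0x01..0x06] <- [bf b8 b3 53 43 75]
query mem[0x1e]=0xb8, mem[0x11]=0xb3, mem[0x03]=0xb3, mem[0x04]=0x53

MEM[0x1e,0x11,0x03,0x04] = b8 b3 b3 53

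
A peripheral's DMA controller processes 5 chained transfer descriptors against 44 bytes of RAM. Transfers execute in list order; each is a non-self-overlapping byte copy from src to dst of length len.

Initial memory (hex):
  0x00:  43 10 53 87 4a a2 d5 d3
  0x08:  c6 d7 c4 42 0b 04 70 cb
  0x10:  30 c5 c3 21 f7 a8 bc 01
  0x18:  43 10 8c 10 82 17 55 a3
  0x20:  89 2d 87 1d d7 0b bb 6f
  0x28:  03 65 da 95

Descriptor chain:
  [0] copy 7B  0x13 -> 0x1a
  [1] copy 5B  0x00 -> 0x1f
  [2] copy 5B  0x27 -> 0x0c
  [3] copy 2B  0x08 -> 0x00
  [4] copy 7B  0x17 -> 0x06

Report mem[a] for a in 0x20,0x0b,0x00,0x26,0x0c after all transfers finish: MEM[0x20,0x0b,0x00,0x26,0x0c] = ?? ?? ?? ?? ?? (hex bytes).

MEM[0x20,0x0b,0x00,0x26,0x0c] = 10 a8 c6 bb bc

[0] 0x13->0x1a len=7 : 21 f7 a8 bc 01 43 10
[1] 0x00->0x1f len=5 : 43 10 53 87 4a
[2] 0x27->0x0c len=5 : 6f 03 65 da 95
[3] 0x08->0x00 len=2 : c6 d7
[4] 0x17->0x06 len=7 : 01 43 10 21 f7 a8 bc
query mem[0x20]=0x10, mem[0x0b]=0xa8, mem[0x00]=0xc6, mem[0x26]=0xbb, mem[0x0c]=0xbc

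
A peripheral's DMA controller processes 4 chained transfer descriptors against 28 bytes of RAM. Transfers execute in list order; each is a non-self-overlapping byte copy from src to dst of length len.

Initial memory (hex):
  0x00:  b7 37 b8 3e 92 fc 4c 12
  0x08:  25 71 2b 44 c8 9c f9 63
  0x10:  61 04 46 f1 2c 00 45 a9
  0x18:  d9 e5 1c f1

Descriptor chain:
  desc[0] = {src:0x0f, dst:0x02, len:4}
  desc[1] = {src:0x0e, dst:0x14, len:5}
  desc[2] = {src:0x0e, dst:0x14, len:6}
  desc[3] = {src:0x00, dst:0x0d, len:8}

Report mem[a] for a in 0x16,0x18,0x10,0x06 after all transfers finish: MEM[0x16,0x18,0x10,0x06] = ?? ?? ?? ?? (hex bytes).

MEM[0x16,0x18,0x10,0x06] = 61 46 61 4c

  after D0: wrote 4B at 0x02 = 63610446
  after D1: wrote 5B at 0x14 = f963610446
  after D2: wrote 6B at 0x14 = f963610446f1
  after D3: wrote 8B at 0x0d = b737636104464c12
query mem[0x16]=0x61, mem[0x18]=0x46, mem[0x10]=0x61, mem[0x06]=0x4c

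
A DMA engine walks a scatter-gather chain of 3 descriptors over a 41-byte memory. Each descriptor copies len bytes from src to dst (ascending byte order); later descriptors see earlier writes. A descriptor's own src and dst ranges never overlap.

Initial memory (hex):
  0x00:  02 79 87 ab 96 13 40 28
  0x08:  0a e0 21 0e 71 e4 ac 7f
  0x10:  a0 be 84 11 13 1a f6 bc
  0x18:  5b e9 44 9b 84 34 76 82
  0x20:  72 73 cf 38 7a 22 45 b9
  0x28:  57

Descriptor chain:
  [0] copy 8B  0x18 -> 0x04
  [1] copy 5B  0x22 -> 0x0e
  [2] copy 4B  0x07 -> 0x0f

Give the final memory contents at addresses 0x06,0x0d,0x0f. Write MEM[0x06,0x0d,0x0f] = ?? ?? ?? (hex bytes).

MEM[0x06,0x0d,0x0f] = 44 e4 9b

[0] 0x18->0x04 len=8 : 5b e9 44 9b 84 34 76 82
[1] 0x22->0x0e len=5 : cf 38 7a 22 45
[2] 0x07->0x0f len=4 : 9b 84 34 76
query mem[0x06]=0x44, mem[0x0d]=0xe4, mem[0x0f]=0x9b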